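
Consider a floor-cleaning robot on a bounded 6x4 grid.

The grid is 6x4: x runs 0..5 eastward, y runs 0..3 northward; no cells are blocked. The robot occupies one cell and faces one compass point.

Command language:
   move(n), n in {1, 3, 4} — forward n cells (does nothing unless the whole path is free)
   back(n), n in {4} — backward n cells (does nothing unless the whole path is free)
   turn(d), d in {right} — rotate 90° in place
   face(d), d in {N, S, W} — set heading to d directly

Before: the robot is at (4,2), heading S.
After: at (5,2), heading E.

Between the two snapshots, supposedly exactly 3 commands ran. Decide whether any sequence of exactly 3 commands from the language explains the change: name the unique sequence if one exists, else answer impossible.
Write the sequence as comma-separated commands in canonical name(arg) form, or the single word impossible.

face(N), turn(right), move(1)

key: order matters: swapping face(N) and move(1) lands elsewhere
initial: at (4,2), heading S
step 1 (face(N)): at (4,2), heading N
step 2 (turn(right)): at (4,2), heading E
step 3 (move(1)): at (5,2), heading E
uniquely the one of 512 3-step routes that fits.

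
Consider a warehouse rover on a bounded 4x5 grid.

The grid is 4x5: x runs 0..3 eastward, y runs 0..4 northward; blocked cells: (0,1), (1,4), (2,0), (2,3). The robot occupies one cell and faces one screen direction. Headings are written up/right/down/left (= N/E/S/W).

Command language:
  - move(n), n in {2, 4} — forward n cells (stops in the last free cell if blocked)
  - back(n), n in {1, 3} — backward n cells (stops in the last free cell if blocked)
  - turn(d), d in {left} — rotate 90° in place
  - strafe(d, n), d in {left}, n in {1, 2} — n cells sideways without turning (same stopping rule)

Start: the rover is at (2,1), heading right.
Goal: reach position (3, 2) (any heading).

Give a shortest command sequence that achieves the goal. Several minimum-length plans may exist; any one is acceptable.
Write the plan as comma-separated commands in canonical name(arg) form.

start: at (2,1), heading right
1. move(4) → at (3,1), heading right
2. strafe(left, 1) → at (3,2), heading right
minimal: 2 command(s), checked below 2.

move(4), strafe(left, 1)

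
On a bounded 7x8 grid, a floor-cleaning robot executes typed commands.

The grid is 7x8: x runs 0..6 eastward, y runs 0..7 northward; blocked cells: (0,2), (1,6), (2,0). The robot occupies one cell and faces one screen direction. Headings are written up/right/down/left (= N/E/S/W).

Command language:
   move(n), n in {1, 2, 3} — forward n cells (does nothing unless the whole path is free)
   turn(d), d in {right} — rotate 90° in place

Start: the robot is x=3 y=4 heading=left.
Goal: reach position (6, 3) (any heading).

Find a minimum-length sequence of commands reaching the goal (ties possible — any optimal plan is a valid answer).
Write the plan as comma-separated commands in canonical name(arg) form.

turn(right), turn(right), move(3), turn(right), move(1)

initial: x=3 y=4 heading=left
step 1 (turn(right)): x=3 y=4 heading=up
step 2 (turn(right)): x=3 y=4 heading=right
step 3 (move(3)): x=6 y=4 heading=right
step 4 (turn(right)): x=6 y=4 heading=down
step 5 (move(1)): x=6 y=3 heading=down
no 4-step plan works, so 5 is optimal.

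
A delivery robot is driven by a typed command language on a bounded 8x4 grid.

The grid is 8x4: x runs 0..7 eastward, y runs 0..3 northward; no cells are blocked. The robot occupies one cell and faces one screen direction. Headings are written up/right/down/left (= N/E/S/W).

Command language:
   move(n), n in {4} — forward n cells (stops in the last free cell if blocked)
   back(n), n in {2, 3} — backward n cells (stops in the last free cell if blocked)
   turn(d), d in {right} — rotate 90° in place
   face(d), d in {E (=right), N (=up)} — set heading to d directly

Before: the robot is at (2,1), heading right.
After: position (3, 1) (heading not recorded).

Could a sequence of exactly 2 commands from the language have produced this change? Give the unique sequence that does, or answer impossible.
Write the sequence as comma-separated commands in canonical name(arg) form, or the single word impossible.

key: order matters: swapping move(4) and back(3) lands elsewhere
from: at (2,1), heading right
1. move(4) → at (6,1), heading right
2. back(3) → at (3,1), heading right
all 36 alternatives checked — unique.

move(4), back(3)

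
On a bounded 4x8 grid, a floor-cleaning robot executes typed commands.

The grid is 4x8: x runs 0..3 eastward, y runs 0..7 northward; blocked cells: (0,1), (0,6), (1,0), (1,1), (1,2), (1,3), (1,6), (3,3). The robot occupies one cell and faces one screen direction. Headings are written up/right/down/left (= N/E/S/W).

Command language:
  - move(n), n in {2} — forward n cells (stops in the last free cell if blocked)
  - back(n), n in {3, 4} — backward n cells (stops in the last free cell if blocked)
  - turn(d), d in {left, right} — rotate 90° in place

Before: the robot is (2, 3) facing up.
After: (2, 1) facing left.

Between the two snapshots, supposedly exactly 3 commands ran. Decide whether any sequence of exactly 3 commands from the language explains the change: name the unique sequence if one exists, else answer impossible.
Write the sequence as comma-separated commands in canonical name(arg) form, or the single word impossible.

key: order matters: swapping move(2) and turn(left) lands elsewhere
start: (2, 3) facing up
step 1 (move(2)): (2, 5) facing up
step 2 (back(4)): (2, 1) facing up
step 3 (turn(left)): (2, 1) facing left
no rival 3-sequence matches.

move(2), back(4), turn(left)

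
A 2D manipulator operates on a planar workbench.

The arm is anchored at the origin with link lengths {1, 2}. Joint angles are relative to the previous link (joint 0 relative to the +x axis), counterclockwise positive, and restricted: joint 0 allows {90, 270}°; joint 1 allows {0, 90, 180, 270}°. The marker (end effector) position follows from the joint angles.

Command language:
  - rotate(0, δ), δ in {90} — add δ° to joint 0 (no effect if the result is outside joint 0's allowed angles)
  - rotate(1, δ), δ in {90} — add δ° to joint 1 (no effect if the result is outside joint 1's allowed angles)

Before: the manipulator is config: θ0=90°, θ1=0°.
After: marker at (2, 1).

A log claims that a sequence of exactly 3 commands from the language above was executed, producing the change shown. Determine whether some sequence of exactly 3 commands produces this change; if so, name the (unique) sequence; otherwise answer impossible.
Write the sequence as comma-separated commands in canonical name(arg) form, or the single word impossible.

rotate(1, 90), rotate(1, 90), rotate(1, 90)

start: config: θ0=90°, θ1=0°
[1] after rotate(1, 90): config: θ0=90°, θ1=90°
[2] after rotate(1, 90): config: θ0=90°, θ1=180°
[3] after rotate(1, 90): config: θ0=90°, θ1=270°
all 8 alternatives checked — unique.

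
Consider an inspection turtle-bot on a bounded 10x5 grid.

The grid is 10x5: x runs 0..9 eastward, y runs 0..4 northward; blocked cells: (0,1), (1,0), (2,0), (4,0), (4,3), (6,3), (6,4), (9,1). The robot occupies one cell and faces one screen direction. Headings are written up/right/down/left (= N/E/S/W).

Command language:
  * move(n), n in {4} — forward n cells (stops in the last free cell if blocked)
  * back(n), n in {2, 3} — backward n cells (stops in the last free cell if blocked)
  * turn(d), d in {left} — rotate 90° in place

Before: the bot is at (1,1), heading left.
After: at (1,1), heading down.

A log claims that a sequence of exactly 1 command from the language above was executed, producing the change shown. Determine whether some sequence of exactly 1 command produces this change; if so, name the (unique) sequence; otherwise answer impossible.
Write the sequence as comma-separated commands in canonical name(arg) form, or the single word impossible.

key: parked at (1,1) the whole time — nothing moves the robot
from: at (1,1), heading left
[1] after turn(left): at (1,1), heading down
uniquely the one of 4 1-step routes that fits.

turn(left)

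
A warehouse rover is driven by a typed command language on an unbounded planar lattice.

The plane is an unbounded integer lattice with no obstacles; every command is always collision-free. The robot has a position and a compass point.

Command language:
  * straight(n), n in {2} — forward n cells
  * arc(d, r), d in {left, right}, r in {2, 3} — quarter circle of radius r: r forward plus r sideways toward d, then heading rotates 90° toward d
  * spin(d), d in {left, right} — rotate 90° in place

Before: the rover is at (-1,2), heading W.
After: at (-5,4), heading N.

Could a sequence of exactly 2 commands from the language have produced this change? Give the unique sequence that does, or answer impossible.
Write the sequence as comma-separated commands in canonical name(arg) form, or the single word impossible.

key: cell and facing (now N) both changed — the 2 commands mix motion and turning
begin: at (-1,2), heading W
step 1 (straight(2)): at (-3,2), heading W
step 2 (arc(right, 2)): at (-5,4), heading N
no other 2-command option fits: unique.

straight(2), arc(right, 2)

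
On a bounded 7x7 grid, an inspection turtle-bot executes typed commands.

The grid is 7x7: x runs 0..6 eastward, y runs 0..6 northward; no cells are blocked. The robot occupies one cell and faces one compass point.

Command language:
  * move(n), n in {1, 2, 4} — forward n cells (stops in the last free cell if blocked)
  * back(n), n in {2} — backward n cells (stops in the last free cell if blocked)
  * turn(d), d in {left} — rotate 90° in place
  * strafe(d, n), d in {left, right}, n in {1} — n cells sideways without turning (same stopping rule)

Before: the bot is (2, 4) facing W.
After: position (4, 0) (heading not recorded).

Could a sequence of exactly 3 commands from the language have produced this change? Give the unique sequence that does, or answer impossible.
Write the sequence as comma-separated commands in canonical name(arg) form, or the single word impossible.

key: order matters: swapping back(2) and move(4) lands elsewhere
initial: (2, 4) facing W
1. back(2) → (4, 4) facing W
2. turn(left) → (4, 4) facing S
3. move(4) → (4, 0) facing S
uniquely the one of 343 3-step routes that fits.

back(2), turn(left), move(4)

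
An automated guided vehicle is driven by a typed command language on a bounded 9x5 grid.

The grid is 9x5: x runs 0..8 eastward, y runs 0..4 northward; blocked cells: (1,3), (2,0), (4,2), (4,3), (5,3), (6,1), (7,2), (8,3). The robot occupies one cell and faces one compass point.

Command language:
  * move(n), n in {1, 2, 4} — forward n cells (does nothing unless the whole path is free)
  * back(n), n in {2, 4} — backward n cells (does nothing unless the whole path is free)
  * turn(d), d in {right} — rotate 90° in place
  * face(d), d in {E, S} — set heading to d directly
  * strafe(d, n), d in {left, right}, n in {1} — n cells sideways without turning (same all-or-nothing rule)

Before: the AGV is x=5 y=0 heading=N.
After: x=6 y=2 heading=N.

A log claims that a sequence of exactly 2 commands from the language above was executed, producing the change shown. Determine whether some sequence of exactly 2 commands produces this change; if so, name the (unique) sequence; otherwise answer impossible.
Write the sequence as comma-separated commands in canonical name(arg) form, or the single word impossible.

move(2), strafe(right, 1)

key: still facing N at the end — nothing in the sequence rotates
start: x=5 y=0 heading=N
[1] after move(2): x=5 y=2 heading=N
[2] after strafe(right, 1): x=6 y=2 heading=N
no other 2-command option fits: unique.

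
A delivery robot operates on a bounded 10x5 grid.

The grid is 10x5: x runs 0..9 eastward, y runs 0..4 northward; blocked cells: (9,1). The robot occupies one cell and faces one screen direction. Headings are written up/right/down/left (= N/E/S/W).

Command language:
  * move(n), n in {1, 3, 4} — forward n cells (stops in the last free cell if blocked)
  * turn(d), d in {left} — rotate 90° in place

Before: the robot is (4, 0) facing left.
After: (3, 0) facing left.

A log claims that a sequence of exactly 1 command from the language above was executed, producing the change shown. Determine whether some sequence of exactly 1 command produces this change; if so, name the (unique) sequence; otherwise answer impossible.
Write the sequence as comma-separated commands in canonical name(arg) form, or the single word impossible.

key: still facing W — the one step turns nothing
begin: (4, 0) facing left
t=1 move(1) ⇒ (3, 0) facing left
all 4 alternatives checked — unique.

move(1)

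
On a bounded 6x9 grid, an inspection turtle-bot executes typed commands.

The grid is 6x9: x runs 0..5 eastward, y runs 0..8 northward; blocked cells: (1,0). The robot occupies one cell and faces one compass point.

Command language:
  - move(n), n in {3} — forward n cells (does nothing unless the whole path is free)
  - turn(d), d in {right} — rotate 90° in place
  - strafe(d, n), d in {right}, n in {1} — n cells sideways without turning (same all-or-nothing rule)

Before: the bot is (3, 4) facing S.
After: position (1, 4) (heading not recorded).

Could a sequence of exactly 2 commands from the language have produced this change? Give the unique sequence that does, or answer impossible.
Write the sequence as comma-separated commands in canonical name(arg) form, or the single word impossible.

begin: (3, 4) facing S
1. strafe(right, 1) → (2, 4) facing S
2. strafe(right, 1) → (1, 4) facing S
no other 2-command option fits: unique.

strafe(right, 1), strafe(right, 1)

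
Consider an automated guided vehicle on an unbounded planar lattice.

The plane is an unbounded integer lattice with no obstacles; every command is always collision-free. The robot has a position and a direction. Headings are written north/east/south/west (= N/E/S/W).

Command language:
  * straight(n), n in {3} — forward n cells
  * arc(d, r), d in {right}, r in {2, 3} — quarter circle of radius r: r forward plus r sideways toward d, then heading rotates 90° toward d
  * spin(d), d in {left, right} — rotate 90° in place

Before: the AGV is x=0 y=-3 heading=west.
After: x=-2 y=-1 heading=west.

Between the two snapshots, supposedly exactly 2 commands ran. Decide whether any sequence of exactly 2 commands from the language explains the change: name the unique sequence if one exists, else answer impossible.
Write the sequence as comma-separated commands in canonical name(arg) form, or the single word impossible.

key: order matters: swapping arc(right, 2) and spin(left) lands elsewhere
t0: x=0 y=-3 heading=west
[1] after arc(right, 2): x=-2 y=-1 heading=north
[2] after spin(left): x=-2 y=-1 heading=west
no rival 2-sequence matches.

arc(right, 2), spin(left)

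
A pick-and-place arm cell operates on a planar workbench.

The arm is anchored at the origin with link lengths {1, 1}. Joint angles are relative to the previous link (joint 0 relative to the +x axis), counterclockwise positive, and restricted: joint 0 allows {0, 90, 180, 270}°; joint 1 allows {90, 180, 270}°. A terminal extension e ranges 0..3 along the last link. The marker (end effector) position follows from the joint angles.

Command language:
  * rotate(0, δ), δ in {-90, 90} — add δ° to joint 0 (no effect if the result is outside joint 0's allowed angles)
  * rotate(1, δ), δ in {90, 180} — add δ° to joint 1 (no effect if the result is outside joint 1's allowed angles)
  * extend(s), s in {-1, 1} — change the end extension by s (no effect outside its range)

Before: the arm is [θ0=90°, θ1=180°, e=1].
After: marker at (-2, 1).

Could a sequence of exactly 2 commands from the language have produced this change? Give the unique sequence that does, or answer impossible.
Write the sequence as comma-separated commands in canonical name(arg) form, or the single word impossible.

rotate(1, 90), rotate(1, 180)

key: order matters: swapping rotate(1, 90) and rotate(1, 180) lands elsewhere
start: [θ0=90°, θ1=180°, e=1]
[1] after rotate(1, 90): [θ0=90°, θ1=270°, e=1]
[2] after rotate(1, 180): [θ0=90°, θ1=90°, e=1]
all 36 alternatives checked — unique.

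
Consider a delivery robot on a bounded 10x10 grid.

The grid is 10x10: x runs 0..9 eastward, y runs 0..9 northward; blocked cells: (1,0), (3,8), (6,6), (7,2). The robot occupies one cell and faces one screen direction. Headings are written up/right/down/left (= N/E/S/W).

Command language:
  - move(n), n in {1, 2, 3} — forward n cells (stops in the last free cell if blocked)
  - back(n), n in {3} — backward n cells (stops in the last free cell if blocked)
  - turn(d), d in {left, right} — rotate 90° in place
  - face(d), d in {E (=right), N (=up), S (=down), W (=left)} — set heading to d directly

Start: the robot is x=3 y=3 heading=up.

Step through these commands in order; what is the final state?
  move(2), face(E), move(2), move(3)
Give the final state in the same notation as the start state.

start: x=3 y=3 heading=up
t=1 move(2) ⇒ x=3 y=5 heading=up
t=2 face(E) ⇒ x=3 y=5 heading=right
t=3 move(2) ⇒ x=5 y=5 heading=right
t=4 move(3) ⇒ x=8 y=5 heading=right

x=8 y=5 heading=right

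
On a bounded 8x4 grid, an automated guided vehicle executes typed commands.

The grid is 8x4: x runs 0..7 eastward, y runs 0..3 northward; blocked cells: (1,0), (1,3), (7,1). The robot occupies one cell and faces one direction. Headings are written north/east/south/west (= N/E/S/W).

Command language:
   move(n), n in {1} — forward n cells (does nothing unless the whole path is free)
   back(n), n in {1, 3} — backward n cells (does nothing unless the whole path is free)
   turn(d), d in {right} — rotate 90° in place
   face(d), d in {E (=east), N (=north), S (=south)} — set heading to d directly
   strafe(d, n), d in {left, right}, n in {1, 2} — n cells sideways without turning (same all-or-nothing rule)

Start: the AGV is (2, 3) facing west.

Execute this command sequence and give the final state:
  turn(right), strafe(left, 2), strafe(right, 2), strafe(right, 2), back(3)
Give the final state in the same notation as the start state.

initial: (2, 3) facing west
[1] after turn(right): (2, 3) facing north
[2] after strafe(left, 2): (2, 3) facing north
[3] after strafe(right, 2): (4, 3) facing north
[4] after strafe(right, 2): (6, 3) facing north
[5] after back(3): (6, 0) facing north

(6, 0) facing north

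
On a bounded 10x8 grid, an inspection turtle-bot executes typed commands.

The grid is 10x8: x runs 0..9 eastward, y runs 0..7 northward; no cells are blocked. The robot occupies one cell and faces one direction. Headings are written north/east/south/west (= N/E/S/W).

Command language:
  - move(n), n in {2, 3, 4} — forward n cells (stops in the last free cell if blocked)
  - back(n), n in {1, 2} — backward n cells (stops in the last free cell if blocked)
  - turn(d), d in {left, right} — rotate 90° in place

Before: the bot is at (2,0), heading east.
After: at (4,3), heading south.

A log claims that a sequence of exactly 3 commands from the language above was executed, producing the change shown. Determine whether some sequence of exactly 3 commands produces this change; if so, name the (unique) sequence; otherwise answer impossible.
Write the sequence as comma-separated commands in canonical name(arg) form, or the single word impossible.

all 343 sequences checked — none match.

impossible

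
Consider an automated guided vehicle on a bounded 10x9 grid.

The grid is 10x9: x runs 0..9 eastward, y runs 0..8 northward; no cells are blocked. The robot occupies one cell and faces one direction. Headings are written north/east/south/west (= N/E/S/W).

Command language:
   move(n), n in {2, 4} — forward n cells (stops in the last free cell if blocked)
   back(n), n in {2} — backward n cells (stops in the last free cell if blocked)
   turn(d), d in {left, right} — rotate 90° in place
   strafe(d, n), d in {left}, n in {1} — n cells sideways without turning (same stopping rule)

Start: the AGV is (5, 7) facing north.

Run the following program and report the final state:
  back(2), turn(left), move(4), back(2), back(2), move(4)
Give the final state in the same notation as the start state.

(1, 5) facing west

begin: (5, 7) facing north
1. back(2) → (5, 5) facing north
2. turn(left) → (5, 5) facing west
3. move(4) → (1, 5) facing west
4. back(2) → (3, 5) facing west
5. back(2) → (5, 5) facing west
6. move(4) → (1, 5) facing west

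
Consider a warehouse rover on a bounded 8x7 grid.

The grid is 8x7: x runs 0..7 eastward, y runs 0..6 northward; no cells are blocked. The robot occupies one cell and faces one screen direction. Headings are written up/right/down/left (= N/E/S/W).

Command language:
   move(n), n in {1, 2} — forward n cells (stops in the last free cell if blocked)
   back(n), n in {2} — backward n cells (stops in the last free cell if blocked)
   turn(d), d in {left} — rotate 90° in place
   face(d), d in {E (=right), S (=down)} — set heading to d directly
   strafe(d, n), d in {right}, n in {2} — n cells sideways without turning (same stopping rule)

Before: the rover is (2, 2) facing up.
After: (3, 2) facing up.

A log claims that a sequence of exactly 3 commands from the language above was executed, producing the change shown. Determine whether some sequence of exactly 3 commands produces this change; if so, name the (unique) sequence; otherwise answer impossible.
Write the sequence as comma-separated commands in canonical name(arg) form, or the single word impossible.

key: running turn(left) before face(E) would end elsewhere — order is forced
start: (2, 2) facing up
step 1 (face(E)): (2, 2) facing right
step 2 (move(1)): (3, 2) facing right
step 3 (turn(left)): (3, 2) facing up
all 343 alternatives checked — unique.

face(E), move(1), turn(left)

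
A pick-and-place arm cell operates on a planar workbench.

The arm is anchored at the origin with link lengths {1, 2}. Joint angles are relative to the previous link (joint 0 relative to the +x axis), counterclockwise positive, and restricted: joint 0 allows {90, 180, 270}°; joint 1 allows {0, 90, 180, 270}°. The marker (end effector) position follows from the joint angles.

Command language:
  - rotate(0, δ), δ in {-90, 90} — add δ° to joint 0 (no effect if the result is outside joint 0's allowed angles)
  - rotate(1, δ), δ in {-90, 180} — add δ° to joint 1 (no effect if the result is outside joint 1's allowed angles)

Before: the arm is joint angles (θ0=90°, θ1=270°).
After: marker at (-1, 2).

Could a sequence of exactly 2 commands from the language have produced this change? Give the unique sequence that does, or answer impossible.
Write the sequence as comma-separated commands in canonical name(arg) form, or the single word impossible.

key: running rotate(0, 90) before rotate(0, -90) would end elsewhere — order is forced
start: joint angles (θ0=90°, θ1=270°)
1. rotate(0, -90) → joint angles (θ0=90°, θ1=270°)
2. rotate(0, 90) → joint angles (θ0=180°, θ1=270°)
no other 2-command option fits: unique.

rotate(0, -90), rotate(0, 90)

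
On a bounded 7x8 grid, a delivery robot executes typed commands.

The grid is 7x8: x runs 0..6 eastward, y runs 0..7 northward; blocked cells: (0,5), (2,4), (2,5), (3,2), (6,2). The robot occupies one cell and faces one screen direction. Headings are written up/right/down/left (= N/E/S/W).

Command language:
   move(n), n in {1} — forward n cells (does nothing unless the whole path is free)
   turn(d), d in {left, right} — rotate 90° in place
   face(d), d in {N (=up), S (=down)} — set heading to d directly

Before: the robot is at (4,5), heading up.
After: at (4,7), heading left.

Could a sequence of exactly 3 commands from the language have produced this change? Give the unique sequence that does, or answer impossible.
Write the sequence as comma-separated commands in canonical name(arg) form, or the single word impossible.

move(1), move(1), turn(left)

key: running turn(left) before move(1) would end elsewhere — order is forced
t0: at (4,5), heading up
step 1 (move(1)): at (4,6), heading up
step 2 (move(1)): at (4,7), heading up
step 3 (turn(left)): at (4,7), heading left
no rival 3-sequence matches.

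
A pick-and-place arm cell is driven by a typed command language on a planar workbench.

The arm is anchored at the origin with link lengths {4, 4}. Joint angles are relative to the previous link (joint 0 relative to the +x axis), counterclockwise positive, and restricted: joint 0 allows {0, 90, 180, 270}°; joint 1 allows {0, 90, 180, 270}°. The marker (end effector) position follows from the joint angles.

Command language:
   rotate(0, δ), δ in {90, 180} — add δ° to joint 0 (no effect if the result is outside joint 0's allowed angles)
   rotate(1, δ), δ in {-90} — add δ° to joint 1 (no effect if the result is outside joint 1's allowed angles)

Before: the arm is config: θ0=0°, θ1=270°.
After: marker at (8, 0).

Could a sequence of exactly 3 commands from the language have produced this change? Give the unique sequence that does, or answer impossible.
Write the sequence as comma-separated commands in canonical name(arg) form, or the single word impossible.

rotate(1, -90), rotate(1, -90), rotate(1, -90)

initial: config: θ0=0°, θ1=270°
t=1 rotate(1, -90) ⇒ config: θ0=0°, θ1=180°
t=2 rotate(1, -90) ⇒ config: θ0=0°, θ1=90°
t=3 rotate(1, -90) ⇒ config: θ0=0°, θ1=0°
uniquely the one of 27 3-step routes that fits.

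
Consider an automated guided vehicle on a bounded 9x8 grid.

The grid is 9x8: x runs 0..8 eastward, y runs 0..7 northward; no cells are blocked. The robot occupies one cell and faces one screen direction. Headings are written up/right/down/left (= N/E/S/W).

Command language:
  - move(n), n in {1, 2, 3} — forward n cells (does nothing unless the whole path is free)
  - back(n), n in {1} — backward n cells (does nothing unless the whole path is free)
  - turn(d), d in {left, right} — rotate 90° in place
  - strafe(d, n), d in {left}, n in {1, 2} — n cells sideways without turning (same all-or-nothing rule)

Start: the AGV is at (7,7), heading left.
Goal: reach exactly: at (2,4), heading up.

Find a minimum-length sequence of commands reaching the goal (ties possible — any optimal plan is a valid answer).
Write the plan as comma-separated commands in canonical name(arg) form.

strafe(left, 1), move(3), move(2), strafe(left, 2), turn(right)

from: at (7,7), heading left
step 1 (strafe(left, 1)): at (7,6), heading left
step 2 (move(3)): at (4,6), heading left
step 3 (move(2)): at (2,6), heading left
step 4 (strafe(left, 2)): at (2,4), heading left
step 5 (turn(right)): at (2,4), heading up
nothing shorter than 5 reaches the goal.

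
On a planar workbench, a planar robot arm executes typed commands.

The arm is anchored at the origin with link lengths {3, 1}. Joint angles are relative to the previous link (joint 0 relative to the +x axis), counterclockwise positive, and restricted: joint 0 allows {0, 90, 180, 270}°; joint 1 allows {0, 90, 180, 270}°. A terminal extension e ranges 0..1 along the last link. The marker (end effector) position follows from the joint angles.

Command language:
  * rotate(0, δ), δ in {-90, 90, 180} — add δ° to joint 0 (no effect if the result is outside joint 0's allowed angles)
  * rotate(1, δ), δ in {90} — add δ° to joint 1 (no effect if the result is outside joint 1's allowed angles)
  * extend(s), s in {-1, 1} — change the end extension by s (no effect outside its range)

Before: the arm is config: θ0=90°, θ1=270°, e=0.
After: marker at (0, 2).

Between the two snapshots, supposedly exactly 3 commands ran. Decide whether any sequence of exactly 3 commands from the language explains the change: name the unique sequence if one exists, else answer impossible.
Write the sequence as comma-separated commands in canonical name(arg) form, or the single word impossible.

initial: config: θ0=90°, θ1=270°, e=0
t=1 rotate(1, 90) ⇒ config: θ0=90°, θ1=0°, e=0
t=2 rotate(1, 90) ⇒ config: θ0=90°, θ1=90°, e=0
t=3 rotate(1, 90) ⇒ config: θ0=90°, θ1=180°, e=0
all 216 alternatives checked — unique.

rotate(1, 90), rotate(1, 90), rotate(1, 90)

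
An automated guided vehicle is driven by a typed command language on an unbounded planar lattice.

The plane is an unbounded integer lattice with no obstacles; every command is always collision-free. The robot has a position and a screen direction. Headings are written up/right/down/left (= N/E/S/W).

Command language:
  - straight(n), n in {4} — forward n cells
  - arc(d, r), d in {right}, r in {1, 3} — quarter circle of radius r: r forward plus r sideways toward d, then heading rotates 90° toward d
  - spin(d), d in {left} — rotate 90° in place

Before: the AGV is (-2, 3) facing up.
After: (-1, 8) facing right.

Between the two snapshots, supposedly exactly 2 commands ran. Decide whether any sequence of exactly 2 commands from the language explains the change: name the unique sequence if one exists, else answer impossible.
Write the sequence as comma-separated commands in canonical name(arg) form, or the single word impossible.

key: running arc(right, 1) before straight(4) would end elsewhere — order is forced
from: (-2, 3) facing up
1. straight(4) → (-2, 7) facing up
2. arc(right, 1) → (-1, 8) facing right
uniquely the one of 16 2-step routes that fits.

straight(4), arc(right, 1)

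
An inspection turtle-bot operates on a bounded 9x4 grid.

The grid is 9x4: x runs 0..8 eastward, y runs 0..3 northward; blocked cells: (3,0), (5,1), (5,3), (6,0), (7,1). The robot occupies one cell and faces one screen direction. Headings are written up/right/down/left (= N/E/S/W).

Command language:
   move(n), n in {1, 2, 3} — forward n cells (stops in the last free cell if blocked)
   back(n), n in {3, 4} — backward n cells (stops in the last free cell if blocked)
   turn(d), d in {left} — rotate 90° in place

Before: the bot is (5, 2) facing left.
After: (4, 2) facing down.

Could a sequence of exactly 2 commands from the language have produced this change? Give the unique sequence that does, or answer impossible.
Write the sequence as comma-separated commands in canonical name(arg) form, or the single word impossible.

move(1), turn(left)

key: cell and facing (now S) both changed — the 2 commands mix motion and turning
start: (5, 2) facing left
t=1 move(1) ⇒ (4, 2) facing left
t=2 turn(left) ⇒ (4, 2) facing down
no rival 2-sequence matches.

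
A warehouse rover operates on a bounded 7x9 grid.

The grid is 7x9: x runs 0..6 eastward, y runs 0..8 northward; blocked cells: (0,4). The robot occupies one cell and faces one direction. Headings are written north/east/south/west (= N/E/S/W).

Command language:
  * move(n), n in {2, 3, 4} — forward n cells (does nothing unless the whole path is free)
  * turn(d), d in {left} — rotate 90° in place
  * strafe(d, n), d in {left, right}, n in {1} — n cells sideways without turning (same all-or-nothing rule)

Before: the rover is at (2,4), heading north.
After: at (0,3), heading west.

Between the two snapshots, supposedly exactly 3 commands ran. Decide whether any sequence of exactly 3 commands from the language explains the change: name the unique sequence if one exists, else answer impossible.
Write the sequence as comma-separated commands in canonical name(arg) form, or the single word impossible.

key: order matters: swapping turn(left) and move(2) lands elsewhere
begin: at (2,4), heading north
1. turn(left) → at (2,4), heading west
2. strafe(left, 1) → at (2,3), heading west
3. move(2) → at (0,3), heading west
no rival 3-sequence matches.

turn(left), strafe(left, 1), move(2)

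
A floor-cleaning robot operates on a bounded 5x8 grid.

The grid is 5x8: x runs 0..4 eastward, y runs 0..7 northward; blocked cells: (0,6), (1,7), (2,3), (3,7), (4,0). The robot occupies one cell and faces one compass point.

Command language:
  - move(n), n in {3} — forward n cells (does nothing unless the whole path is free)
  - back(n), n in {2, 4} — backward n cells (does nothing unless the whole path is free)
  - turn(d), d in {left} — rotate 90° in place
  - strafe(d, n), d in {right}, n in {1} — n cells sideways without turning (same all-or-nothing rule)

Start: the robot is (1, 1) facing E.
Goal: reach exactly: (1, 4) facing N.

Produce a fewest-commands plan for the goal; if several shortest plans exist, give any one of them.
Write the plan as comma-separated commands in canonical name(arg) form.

t0: (1, 1) facing E
t=1 turn(left) ⇒ (1, 1) facing N
t=2 move(3) ⇒ (1, 4) facing N
no 1-step plan works, so 2 is optimal.

turn(left), move(3)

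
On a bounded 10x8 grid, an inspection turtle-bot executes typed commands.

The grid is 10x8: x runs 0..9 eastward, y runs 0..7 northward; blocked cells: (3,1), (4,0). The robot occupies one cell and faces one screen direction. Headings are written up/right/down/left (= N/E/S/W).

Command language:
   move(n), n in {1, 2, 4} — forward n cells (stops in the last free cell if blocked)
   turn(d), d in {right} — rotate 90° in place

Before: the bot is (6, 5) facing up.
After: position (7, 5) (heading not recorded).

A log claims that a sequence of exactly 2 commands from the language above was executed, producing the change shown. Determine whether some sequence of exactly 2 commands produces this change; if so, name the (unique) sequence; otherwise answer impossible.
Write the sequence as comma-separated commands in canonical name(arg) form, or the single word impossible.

turn(right), move(1)

key: running move(1) before turn(right) would end elsewhere — order is forced
start: (6, 5) facing up
t=1 turn(right) ⇒ (6, 5) facing right
t=2 move(1) ⇒ (7, 5) facing right
uniquely the one of 16 2-step routes that fits.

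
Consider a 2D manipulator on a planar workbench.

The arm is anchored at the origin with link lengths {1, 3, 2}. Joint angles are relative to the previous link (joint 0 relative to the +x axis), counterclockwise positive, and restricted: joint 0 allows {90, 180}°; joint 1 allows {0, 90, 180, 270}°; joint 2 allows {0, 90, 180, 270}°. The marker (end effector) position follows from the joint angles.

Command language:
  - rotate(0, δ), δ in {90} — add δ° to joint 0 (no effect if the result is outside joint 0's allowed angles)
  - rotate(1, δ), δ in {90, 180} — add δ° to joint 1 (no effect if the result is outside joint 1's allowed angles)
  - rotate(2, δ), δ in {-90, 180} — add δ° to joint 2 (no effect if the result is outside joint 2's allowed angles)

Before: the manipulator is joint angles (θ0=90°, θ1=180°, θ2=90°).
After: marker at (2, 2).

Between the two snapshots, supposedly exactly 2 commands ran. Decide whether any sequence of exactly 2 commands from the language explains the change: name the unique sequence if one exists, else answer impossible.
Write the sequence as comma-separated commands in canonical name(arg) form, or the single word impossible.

rotate(0, 90), rotate(0, 90)

begin: joint angles (θ0=90°, θ1=180°, θ2=90°)
step 1 (rotate(0, 90)): joint angles (θ0=180°, θ1=180°, θ2=90°)
step 2 (rotate(0, 90)): joint angles (θ0=180°, θ1=180°, θ2=90°)
all 25 alternatives checked — unique.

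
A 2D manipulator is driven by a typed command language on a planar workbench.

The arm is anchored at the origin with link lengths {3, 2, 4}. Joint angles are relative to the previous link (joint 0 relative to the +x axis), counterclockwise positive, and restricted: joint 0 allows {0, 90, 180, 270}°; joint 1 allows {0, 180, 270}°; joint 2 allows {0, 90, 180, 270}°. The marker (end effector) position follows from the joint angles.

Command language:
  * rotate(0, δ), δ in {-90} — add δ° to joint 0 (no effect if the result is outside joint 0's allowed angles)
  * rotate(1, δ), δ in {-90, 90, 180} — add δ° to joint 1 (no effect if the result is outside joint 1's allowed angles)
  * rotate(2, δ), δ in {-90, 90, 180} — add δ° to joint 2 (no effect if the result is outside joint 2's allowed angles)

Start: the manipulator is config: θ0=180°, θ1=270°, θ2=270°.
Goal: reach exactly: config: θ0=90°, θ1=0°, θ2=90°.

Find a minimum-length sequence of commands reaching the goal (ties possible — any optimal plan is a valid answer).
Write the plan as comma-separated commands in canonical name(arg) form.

rotate(1, 90), rotate(2, 180), rotate(0, -90)

start: config: θ0=180°, θ1=270°, θ2=270°
t=1 rotate(1, 90) ⇒ config: θ0=180°, θ1=0°, θ2=270°
t=2 rotate(2, 180) ⇒ config: θ0=180°, θ1=0°, θ2=90°
t=3 rotate(0, -90) ⇒ config: θ0=90°, θ1=0°, θ2=90°
shorter routes all fall short; 3 is best.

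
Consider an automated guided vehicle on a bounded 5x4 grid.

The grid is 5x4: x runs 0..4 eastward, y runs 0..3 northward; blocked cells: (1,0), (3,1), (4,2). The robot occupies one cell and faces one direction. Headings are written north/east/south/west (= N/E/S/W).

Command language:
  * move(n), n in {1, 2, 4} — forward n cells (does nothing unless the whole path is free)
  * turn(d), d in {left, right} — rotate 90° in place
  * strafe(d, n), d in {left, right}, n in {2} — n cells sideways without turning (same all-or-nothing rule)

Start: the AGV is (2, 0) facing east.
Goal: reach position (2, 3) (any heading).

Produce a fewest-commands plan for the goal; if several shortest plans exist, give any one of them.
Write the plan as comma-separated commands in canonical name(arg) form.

strafe(left, 2), turn(left), move(1)

begin: (2, 0) facing east
step 1 (strafe(left, 2)): (2, 2) facing east
step 2 (turn(left)): (2, 2) facing north
step 3 (move(1)): (2, 3) facing north
nothing shorter than 3 reaches the goal.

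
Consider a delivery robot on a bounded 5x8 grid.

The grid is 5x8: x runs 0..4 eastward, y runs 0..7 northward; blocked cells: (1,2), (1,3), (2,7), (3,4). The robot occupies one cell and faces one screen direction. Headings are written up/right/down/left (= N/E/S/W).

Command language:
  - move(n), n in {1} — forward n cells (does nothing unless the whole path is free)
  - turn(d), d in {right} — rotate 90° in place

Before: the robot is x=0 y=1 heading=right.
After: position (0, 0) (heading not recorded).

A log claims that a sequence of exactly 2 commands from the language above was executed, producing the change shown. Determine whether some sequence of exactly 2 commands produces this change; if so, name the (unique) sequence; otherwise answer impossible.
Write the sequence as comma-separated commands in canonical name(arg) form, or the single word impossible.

key: order matters: swapping turn(right) and move(1) lands elsewhere
initial: x=0 y=1 heading=right
step 1 (turn(right)): x=0 y=1 heading=down
step 2 (move(1)): x=0 y=0 heading=down
no other 2-command option fits: unique.

turn(right), move(1)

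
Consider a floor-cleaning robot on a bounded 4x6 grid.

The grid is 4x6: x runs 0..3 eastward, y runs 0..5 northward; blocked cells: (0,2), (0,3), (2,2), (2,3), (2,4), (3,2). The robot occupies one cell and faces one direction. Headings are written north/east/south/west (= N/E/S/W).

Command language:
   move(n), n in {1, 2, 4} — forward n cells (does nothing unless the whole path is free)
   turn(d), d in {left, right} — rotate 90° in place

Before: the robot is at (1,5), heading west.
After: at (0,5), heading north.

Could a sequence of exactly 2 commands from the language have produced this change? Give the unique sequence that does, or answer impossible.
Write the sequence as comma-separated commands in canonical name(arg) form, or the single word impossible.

key: position moved to (0,5) AND the heading swung to N — translation plus rotation needed
start: at (1,5), heading west
1. move(1) → at (0,5), heading west
2. turn(right) → at (0,5), heading north
no rival 2-sequence matches.

move(1), turn(right)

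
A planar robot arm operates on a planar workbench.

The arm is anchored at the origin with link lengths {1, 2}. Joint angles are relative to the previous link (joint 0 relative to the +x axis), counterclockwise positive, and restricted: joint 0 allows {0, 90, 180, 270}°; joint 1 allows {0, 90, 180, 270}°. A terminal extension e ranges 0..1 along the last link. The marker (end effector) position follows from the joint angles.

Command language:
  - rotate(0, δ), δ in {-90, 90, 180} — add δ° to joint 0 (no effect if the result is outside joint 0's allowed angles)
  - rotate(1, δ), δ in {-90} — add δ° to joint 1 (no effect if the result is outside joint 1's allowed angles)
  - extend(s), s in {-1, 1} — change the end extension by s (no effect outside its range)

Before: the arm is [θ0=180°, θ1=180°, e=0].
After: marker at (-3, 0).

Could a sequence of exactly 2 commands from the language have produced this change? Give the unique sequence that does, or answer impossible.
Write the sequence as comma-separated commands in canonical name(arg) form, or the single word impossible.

from: [θ0=180°, θ1=180°, e=0]
step 1 (rotate(1, -90)): [θ0=180°, θ1=90°, e=0]
step 2 (rotate(1, -90)): [θ0=180°, θ1=0°, e=0]
all 36 alternatives checked — unique.

rotate(1, -90), rotate(1, -90)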